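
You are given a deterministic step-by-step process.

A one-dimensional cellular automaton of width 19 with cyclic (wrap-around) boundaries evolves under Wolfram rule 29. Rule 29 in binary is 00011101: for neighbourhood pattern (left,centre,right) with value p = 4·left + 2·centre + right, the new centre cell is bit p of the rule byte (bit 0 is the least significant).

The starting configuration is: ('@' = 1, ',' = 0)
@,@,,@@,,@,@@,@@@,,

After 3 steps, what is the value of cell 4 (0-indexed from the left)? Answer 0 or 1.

0

t=0: @,@,,@@,,@,@@,@@@,,
t=1: @,@@,@,@,@,@,,@,,@,
t=2: @,@,,@,@,@,@@,@@,@,
t=3: @,@@,@,@,@,@,,@,,@,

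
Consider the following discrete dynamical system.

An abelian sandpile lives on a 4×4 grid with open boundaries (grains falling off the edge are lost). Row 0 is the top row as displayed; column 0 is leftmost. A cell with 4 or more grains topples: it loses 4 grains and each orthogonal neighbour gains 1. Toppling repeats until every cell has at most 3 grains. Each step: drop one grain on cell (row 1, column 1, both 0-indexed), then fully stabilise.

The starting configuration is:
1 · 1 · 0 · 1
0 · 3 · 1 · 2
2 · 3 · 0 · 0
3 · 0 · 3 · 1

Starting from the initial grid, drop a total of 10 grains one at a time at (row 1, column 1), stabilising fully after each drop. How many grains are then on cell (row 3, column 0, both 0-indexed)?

gen 0: 1 · 1 · 0 · 1
0 · 3 · 1 · 2
2 · 3 · 0 · 0
3 · 0 · 3 · 1
gen 1: 1 · 2 · 0 · 1
1 · 1 · 2 · 2
3 · 0 · 1 · 0
3 · 1 · 3 · 1
gen 2: 1 · 2 · 0 · 1
1 · 2 · 2 · 2
3 · 0 · 1 · 0
3 · 1 · 3 · 1
gen 3: 1 · 2 · 0 · 1
1 · 3 · 2 · 2
3 · 0 · 1 · 0
3 · 1 · 3 · 1
gen 4: 1 · 3 · 0 · 1
2 · 0 · 3 · 2
3 · 1 · 1 · 0
3 · 1 · 3 · 1
gen 5: 1 · 3 · 0 · 1
2 · 1 · 3 · 2
3 · 1 · 1 · 0
3 · 1 · 3 · 1
gen 6: 1 · 3 · 0 · 1
2 · 2 · 3 · 2
3 · 1 · 1 · 0
3 · 1 · 3 · 1
gen 7: 1 · 3 · 0 · 1
2 · 3 · 3 · 2
3 · 1 · 1 · 0
3 · 1 · 3 · 1
gen 8: 2 · 0 · 2 · 1
3 · 2 · 0 · 3
3 · 2 · 2 · 0
3 · 1 · 3 · 1
gen 9: 2 · 0 · 2 · 1
3 · 3 · 0 · 3
3 · 2 · 2 · 0
3 · 1 · 3 · 1
gen 10: 3 · 1 · 2 · 1
1 · 2 · 1 · 3
2 · 0 · 3 · 0
0 · 3 · 3 · 1

0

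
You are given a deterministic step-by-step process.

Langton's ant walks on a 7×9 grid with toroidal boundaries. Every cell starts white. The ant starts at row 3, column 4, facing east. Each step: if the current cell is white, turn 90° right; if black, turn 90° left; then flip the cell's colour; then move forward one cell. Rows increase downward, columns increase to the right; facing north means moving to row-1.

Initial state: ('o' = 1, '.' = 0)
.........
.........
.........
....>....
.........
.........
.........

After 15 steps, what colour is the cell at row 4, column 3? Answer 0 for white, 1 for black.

1

k=0  .........
.........
.........
....>....
.........
.........
.........
k=1  .........
.........
.........
....o....
....v....
.........
.........
k=2  .........
.........
.........
....o....
...<o....
.........
.........
k=3  .........
.........
.........
...^o....
...oo....
.........
.........
k=4  .........
.........
.........
...o>....
...oo....
.........
.........
k=5  .........
.........
....^....
...o.....
...oo....
.........
.........
k=6  .........
.........
....o>...
...o.....
...oo....
.........
.........
k=7  .........
.........
....oo...
...o.v...
...oo....
.........
.........
k=8  .........
.........
....oo...
...o<o...
...oo....
.........
.........
k=9  .........
.........
....^o...
...ooo...
...oo....
.........
.........
k=10  .........
.........
...<.o...
...ooo...
...oo....
.........
.........
k=11  .........
...^.....
...o.o...
...ooo...
...oo....
.........
.........
k=12  .........
...o>....
...o.o...
...ooo...
...oo....
.........
.........
k=13  .........
...oo....
...ovo...
...ooo...
...oo....
.........
.........
k=14  .........
...oo....
...<oo...
...ooo...
...oo....
.........
.........
k=15  .........
...oo....
....oo...
...voo...
...oo....
.........
.........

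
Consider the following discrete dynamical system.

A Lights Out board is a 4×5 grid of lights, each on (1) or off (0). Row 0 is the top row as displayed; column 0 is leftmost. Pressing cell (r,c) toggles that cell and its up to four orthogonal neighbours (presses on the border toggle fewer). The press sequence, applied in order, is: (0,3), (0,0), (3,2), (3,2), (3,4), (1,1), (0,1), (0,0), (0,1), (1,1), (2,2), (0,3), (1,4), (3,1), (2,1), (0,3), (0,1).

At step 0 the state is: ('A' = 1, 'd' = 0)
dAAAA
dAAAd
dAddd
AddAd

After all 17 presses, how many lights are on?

9

k=0  dAAAA
dAAAd
dAddd
AddAd
k=1  dAddd
dAAdd
dAddd
AddAd
k=2  Adddd
AAAdd
dAddd
AddAd
k=3  Adddd
AAAdd
dAAdd
AAAdd
k=4  Adddd
AAAdd
dAddd
AddAd
k=5  Adddd
AAAdd
dAddA
AdddA
k=6  AAddd
ddddd
ddddA
AdddA
k=7  ddAdd
dAddd
ddddA
AdddA
k=8  AAAdd
AAddd
ddddA
AdddA
k=9  ddddd
Adddd
ddddA
AdddA
k=10  dAddd
dAAdd
dAddA
AdddA
k=11  dAddd
dAddd
ddAAA
AdAdA
k=12  dAAAA
dAdAd
ddAAA
AdAdA
k=13  dAAAd
dAddA
ddAAd
AdAdA
k=14  dAAAd
dAddA
dAAAd
dAddA
k=15  dAAAd
ddddA
AddAd
ddddA
k=16  dAddA
dddAA
AddAd
ddddA
k=17  AdAdA
dAdAA
AddAd
ddddA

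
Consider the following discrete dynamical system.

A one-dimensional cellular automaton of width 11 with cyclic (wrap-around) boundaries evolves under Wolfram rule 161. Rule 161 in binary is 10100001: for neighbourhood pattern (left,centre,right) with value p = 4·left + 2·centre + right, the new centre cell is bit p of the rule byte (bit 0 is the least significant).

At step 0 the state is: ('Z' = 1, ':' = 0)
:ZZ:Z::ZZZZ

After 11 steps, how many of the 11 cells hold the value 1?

step 0: :ZZ:Z::ZZZZ
step 1: Z::Z::::ZZ:
step 2: :::::ZZ:::Z
step 3: :ZZZ::::Z::
step 4: ::Z::ZZ:::Z
step 5: ::::::::Z::
step 6: ZZZZZZZ:::Z
step 7: ZZZZZZ::Z::
step 8: :ZZZZ::::::
step 9: ::ZZ::ZZZZZ
step 10: :::::::ZZZ:
step 11: ZZZZZZ::Z::

7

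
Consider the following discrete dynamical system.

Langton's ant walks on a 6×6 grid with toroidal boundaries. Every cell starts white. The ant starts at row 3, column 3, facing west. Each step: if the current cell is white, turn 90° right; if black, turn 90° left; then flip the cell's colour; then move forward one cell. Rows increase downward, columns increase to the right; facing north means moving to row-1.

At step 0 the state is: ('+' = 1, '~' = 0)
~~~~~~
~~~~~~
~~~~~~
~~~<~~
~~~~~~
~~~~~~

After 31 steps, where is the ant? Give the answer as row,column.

5,4

[0] ~~~~~~
~~~~~~
~~~~~~
~~~<~~
~~~~~~
~~~~~~
[1] ~~~~~~
~~~~~~
~~~^~~
~~~+~~
~~~~~~
~~~~~~
[2] ~~~~~~
~~~~~~
~~~+>~
~~~+~~
~~~~~~
~~~~~~
[3] ~~~~~~
~~~~~~
~~~++~
~~~+v~
~~~~~~
~~~~~~
[4] ~~~~~~
~~~~~~
~~~++~
~~~<+~
~~~~~~
~~~~~~
[5] ~~~~~~
~~~~~~
~~~++~
~~~~+~
~~~v~~
~~~~~~
[6] ~~~~~~
~~~~~~
~~~++~
~~~~+~
~~<+~~
~~~~~~
[7] ~~~~~~
~~~~~~
~~~++~
~~^~+~
~~++~~
~~~~~~
[8] ~~~~~~
~~~~~~
~~~++~
~~+>+~
~~++~~
~~~~~~
[9] ~~~~~~
~~~~~~
~~~++~
~~+++~
~~+v~~
~~~~~~
[10] ~~~~~~
~~~~~~
~~~++~
~~+++~
~~+~>~
~~~~~~
[11] ~~~~~~
~~~~~~
~~~++~
~~+++~
~~+~+~
~~~~v~
[12] ~~~~~~
~~~~~~
~~~++~
~~+++~
~~+~+~
~~~<+~
[13] ~~~~~~
~~~~~~
~~~++~
~~+++~
~~+^+~
~~~++~
[14] ~~~~~~
~~~~~~
~~~++~
~~+++~
~~++>~
~~~++~
[15] ~~~~~~
~~~~~~
~~~++~
~~++^~
~~++~~
~~~++~
[16] ~~~~~~
~~~~~~
~~~++~
~~+<~~
~~++~~
~~~++~
[17] ~~~~~~
~~~~~~
~~~++~
~~+~~~
~~+v~~
~~~++~
[18] ~~~~~~
~~~~~~
~~~++~
~~+~~~
~~+~>~
~~~++~
[19] ~~~~~~
~~~~~~
~~~++~
~~+~~~
~~+~+~
~~~+v~
[20] ~~~~~~
~~~~~~
~~~++~
~~+~~~
~~+~+~
~~~+~>
[21] ~~~~~v
~~~~~~
~~~++~
~~+~~~
~~+~+~
~~~+~+
[22] ~~~~<+
~~~~~~
~~~++~
~~+~~~
~~+~+~
~~~+~+
[23] ~~~~++
~~~~~~
~~~++~
~~+~~~
~~+~+~
~~~+^+
[24] ~~~~++
~~~~~~
~~~++~
~~+~~~
~~+~+~
~~~++>
[25] ~~~~++
~~~~~~
~~~++~
~~+~~~
~~+~+^
~~~++~
[26] ~~~~++
~~~~~~
~~~++~
~~+~~~
>~+~++
~~~++~
[27] ~~~~++
~~~~~~
~~~++~
~~+~~~
+~+~++
v~~++~
[28] ~~~~++
~~~~~~
~~~++~
~~+~~~
+~+~++
+~~++<
[29] ~~~~++
~~~~~~
~~~++~
~~+~~~
+~+~+^
+~~+++
[30] ~~~~++
~~~~~~
~~~++~
~~+~~~
+~+~<~
+~~+++
[31] ~~~~++
~~~~~~
~~~++~
~~+~~~
+~+~~~
+~~+v+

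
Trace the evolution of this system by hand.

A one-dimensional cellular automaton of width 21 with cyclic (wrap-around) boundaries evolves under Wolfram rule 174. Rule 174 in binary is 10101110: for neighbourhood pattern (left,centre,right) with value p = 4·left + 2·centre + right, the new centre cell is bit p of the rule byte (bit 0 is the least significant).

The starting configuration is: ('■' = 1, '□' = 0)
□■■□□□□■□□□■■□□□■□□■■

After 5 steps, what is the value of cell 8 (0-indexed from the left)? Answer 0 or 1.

0) □■■□□□□■□□□■■□□□■□□■■
1) ■■□□□□■■□□■■□□□■■□■■□
2) ■□□□□■■□□■■□□□■■□■■□■
3) □□□□■■□□■■□□□■■□■■□■■
4) □□□■■□□■■□□□■■□■■□■■□
5) □□■■□□■■□□□■■□■■□■■□□

0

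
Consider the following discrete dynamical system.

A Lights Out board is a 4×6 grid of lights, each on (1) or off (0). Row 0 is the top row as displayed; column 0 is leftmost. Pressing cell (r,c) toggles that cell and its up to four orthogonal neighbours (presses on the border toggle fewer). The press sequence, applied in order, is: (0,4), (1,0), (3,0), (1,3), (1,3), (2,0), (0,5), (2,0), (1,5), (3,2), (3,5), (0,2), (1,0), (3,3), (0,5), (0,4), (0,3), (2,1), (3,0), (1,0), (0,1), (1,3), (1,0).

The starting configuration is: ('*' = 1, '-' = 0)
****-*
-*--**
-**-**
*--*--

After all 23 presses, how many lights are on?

11

k=0  ****-*
-*--**
-**-**
*--*--
k=1  ***-*-
-*---*
-**-**
*--*--
k=2  -**-*-
*----*
***-**
*--*--
k=3  -**-*-
*----*
-**-**
-*-*--
k=4  -****-
*-****
-*****
-*-*--
k=5  -**-*-
*----*
-**-**
-*-*--
k=6  -**-*-
-----*
*-*-**
**-*--
k=7  -**--*
------
*-*-**
**-*--
k=8  -**--*
*-----
-**-**
-*-*--
k=9  -**---
*---**
-**-*-
-*-*--
k=10  -**---
*---**
-*--*-
--*---
k=11  -**---
*---**
-*--**
--*-**
k=12  ---*--
*-*-**
-*--**
--*-**
k=13  *--*--
-**-**
**--**
--*-**
k=14  *--*--
-**-**
**-***
---*-*
k=15  *--***
-**-*-
**-***
---*-*
k=16  *-----
-**---
**-***
---*-*
k=17  *-***-
-***--
**-***
---*-*
k=18  *-***-
--**--
--****
-*-*-*
k=19  *-***-
--**--
*-****
*--*-*
k=20  --***-
****--
--****
*--*-*
k=21  **-**-
*-**--
--****
*--*-*
k=22  **--*-
*---*-
--*-**
*--*-*
k=23  -*--*-
-*--*-
*-*-**
*--*-*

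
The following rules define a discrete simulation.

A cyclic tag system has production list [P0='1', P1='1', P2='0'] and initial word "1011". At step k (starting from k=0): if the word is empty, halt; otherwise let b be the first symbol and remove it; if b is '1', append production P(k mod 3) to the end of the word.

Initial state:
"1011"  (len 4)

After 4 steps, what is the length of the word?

3

0) "1011"  (len 4)
1) "0111"  (len 4)
2) "111"  (len 3)
3) "110"  (len 3)
4) "101"  (len 3)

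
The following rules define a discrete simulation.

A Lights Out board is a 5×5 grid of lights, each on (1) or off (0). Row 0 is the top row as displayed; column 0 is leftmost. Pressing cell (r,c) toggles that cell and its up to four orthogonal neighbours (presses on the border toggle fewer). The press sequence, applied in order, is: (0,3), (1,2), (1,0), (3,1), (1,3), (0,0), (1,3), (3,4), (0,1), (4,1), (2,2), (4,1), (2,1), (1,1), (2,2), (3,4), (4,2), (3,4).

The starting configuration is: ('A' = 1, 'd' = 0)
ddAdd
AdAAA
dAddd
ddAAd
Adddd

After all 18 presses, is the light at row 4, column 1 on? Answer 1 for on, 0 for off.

[0] ddAdd
AdAAA
dAddd
ddAAd
Adddd
[1] dddAA
AdAdA
dAddd
ddAAd
Adddd
[2] ddAAA
AAdAA
dAAdd
ddAAd
Adddd
[3] AdAAA
dddAA
AAAdd
ddAAd
Adddd
[4] AdAAA
dddAA
AdAdd
AAdAd
AAddd
[5] AdAdA
ddAdd
AdAAd
AAdAd
AAddd
[6] dAAdA
AdAdd
AdAAd
AAdAd
AAddd
[7] dAAAA
AddAA
AdAdd
AAdAd
AAddd
[8] dAAAA
AddAA
AdAdA
AAddA
AAddA
[9] AddAA
AAdAA
AdAdA
AAddA
AAddA
[10] AddAA
AAdAA
AdAdA
AdddA
ddAdA
[11] AddAA
AAAAA
AAdAA
AdAdA
ddAdA
[12] AddAA
AAAAA
AAdAA
AAAdA
AAddA
[13] AddAA
AdAAA
ddAAA
AdAdA
AAddA
[14] AAdAA
dAdAA
dAAAA
AdAdA
AAddA
[15] AAdAA
dAAAA
ddddA
AdddA
AAddA
[16] AAdAA
dAAAA
ddddd
AddAd
AAddd
[17] AAdAA
dAAAA
ddddd
AdAAd
AdAAd
[18] AAdAA
dAAAA
ddddA
AdAdA
AdAAA

0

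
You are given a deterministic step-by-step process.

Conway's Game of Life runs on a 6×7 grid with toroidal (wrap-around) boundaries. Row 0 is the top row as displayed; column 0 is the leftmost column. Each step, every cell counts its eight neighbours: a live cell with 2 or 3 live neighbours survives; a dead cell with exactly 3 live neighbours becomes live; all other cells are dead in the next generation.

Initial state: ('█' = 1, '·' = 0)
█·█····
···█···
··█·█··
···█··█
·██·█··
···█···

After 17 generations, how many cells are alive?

step 0: █·█····
···█···
··█·█··
···█··█
·██·█··
···█···
step 1: ··██···
·███···
··█·█··
·█··██·
··█·█··
···█···
step 2: ·█··█··
·█··█··
····██·
·██·██·
··█·██·
····█··
step 3: ···███·
···██··
·██····
·██···█
·██····
····█··
step 4: ·····█·
·····█·
██·····
···█···
████···
··█·██·
step 5: ·····██
······█
·······
···█···
·█·····
··█·███
step 6: █···█··
·····██
·······
·······
··████·
█···█·█
step 7: █···█··
·····██
·······
···██··
···████
██····█
step 8: ·█·····
·····██
····██·
···█···
··██··█
·█·█···
step 9: █·█····
····███
····███
··██·█·
···██··
██·█···
step 10: █·████·
█··██··
·······
··█···█
·█·····
██·██··
step 11: █····█·
·██··██
···█···
·······
·█·█···
█····██
step 12: ····█··
███·███
··█····
··█····
█·····█
██··██·
step 13: ··█····
███·███
█·█··██
·█·····
█····██
██··██·
step 14: ··█····
··█·█··
··███··
·█·····
····██·
██··██·
step 15: ··█·██·
·██·█··
·██·█··
··█··█·
██··███
·█·████
step 16: █·····█
····█··
····██·
··█····
·█·····
·█·····
step 17: █······
····█·█
···███·
·······
·██····
·█·····

9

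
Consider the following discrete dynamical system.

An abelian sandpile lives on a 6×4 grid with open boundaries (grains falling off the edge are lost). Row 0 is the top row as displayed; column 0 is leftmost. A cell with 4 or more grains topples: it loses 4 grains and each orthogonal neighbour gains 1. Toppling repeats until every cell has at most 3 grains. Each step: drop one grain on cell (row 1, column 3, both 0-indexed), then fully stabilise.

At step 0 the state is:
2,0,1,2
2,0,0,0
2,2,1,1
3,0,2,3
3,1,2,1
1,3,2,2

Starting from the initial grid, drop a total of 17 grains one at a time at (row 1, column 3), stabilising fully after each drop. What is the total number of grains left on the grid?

44

[0] 2,0,1,2
2,0,0,0
2,2,1,1
3,0,2,3
3,1,2,1
1,3,2,2
[1] 2,0,1,2
2,0,0,1
2,2,1,1
3,0,2,3
3,1,2,1
1,3,2,2
[2] 2,0,1,2
2,0,0,2
2,2,1,1
3,0,2,3
3,1,2,1
1,3,2,2
[3] 2,0,1,2
2,0,0,3
2,2,1,1
3,0,2,3
3,1,2,1
1,3,2,2
[4] 2,0,1,3
2,0,1,0
2,2,1,2
3,0,2,3
3,1,2,1
1,3,2,2
[5] 2,0,1,3
2,0,1,1
2,2,1,2
3,0,2,3
3,1,2,1
1,3,2,2
[6] 2,0,1,3
2,0,1,2
2,2,1,2
3,0,2,3
3,1,2,1
1,3,2,2
[7] 2,0,1,3
2,0,1,3
2,2,1,2
3,0,2,3
3,1,2,1
1,3,2,2
[8] 2,0,2,0
2,0,2,1
2,2,1,3
3,0,2,3
3,1,2,1
1,3,2,2
[9] 2,0,2,0
2,0,2,2
2,2,1,3
3,0,2,3
3,1,2,1
1,3,2,2
[10] 2,0,2,0
2,0,2,3
2,2,1,3
3,0,2,3
3,1,2,1
1,3,2,2
[11] 2,0,2,1
2,0,3,1
2,2,2,1
3,0,3,0
3,1,2,2
1,3,2,2
[12] 2,0,2,1
2,0,3,2
2,2,2,1
3,0,3,0
3,1,2,2
1,3,2,2
[13] 2,0,2,1
2,0,3,3
2,2,2,1
3,0,3,0
3,1,2,2
1,3,2,2
[14] 2,0,3,2
2,1,0,1
2,2,3,2
3,0,3,0
3,1,2,2
1,3,2,2
[15] 2,0,3,2
2,1,0,2
2,2,3,2
3,0,3,0
3,1,2,2
1,3,2,2
[16] 2,0,3,2
2,1,0,3
2,2,3,2
3,0,3,0
3,1,2,2
1,3,2,2
[17] 2,0,3,3
2,1,1,0
2,2,3,3
3,0,3,0
3,1,2,2
1,3,2,2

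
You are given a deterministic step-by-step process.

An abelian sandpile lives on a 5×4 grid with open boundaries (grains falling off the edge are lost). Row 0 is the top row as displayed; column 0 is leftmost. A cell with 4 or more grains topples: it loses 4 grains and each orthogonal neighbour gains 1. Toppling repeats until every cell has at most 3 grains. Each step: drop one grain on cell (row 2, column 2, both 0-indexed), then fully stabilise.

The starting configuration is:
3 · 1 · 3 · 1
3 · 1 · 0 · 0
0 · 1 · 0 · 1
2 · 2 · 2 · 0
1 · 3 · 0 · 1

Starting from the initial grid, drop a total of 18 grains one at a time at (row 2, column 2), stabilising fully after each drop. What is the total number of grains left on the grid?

40

gen 0: 3 · 1 · 3 · 1
3 · 1 · 0 · 0
0 · 1 · 0 · 1
2 · 2 · 2 · 0
1 · 3 · 0 · 1
gen 1: 3 · 1 · 3 · 1
3 · 1 · 0 · 0
0 · 1 · 1 · 1
2 · 2 · 2 · 0
1 · 3 · 0 · 1
gen 2: 3 · 1 · 3 · 1
3 · 1 · 0 · 0
0 · 1 · 2 · 1
2 · 2 · 2 · 0
1 · 3 · 0 · 1
gen 3: 3 · 1 · 3 · 1
3 · 1 · 0 · 0
0 · 1 · 3 · 1
2 · 2 · 2 · 0
1 · 3 · 0 · 1
gen 4: 3 · 1 · 3 · 1
3 · 1 · 1 · 0
0 · 2 · 0 · 2
2 · 2 · 3 · 0
1 · 3 · 0 · 1
gen 5: 3 · 1 · 3 · 1
3 · 1 · 1 · 0
0 · 2 · 1 · 2
2 · 2 · 3 · 0
1 · 3 · 0 · 1
gen 6: 3 · 1 · 3 · 1
3 · 1 · 1 · 0
0 · 2 · 2 · 2
2 · 2 · 3 · 0
1 · 3 · 0 · 1
gen 7: 3 · 1 · 3 · 1
3 · 1 · 1 · 0
0 · 2 · 3 · 2
2 · 2 · 3 · 0
1 · 3 · 0 · 1
gen 8: 3 · 1 · 3 · 1
3 · 1 · 2 · 0
0 · 3 · 1 · 3
2 · 3 · 0 · 1
1 · 3 · 1 · 1
gen 9: 3 · 1 · 3 · 1
3 · 1 · 2 · 0
0 · 3 · 2 · 3
2 · 3 · 0 · 1
1 · 3 · 1 · 1
gen 10: 3 · 1 · 3 · 1
3 · 1 · 2 · 0
0 · 3 · 3 · 3
2 · 3 · 0 · 1
1 · 3 · 1 · 1
gen 11: 3 · 1 · 3 · 1
3 · 2 · 3 · 1
1 · 1 · 2 · 0
3 · 1 · 2 · 2
2 · 0 · 2 · 1
gen 12: 3 · 1 · 3 · 1
3 · 2 · 3 · 1
1 · 1 · 3 · 0
3 · 1 · 2 · 2
2 · 0 · 2 · 1
gen 13: 3 · 2 · 0 · 2
3 · 3 · 1 · 2
1 · 2 · 1 · 1
3 · 1 · 3 · 2
2 · 0 · 2 · 1
gen 14: 3 · 2 · 0 · 2
3 · 3 · 1 · 2
1 · 2 · 2 · 1
3 · 1 · 3 · 2
2 · 0 · 2 · 1
gen 15: 3 · 2 · 0 · 2
3 · 3 · 1 · 2
1 · 2 · 3 · 1
3 · 1 · 3 · 2
2 · 0 · 2 · 1
gen 16: 3 · 2 · 0 · 2
3 · 3 · 2 · 2
1 · 3 · 1 · 2
3 · 2 · 0 · 3
2 · 0 · 3 · 1
gen 17: 3 · 2 · 0 · 2
3 · 3 · 2 · 2
1 · 3 · 2 · 2
3 · 2 · 0 · 3
2 · 0 · 3 · 1
gen 18: 3 · 2 · 0 · 2
3 · 3 · 2 · 2
1 · 3 · 3 · 2
3 · 2 · 0 · 3
2 · 0 · 3 · 1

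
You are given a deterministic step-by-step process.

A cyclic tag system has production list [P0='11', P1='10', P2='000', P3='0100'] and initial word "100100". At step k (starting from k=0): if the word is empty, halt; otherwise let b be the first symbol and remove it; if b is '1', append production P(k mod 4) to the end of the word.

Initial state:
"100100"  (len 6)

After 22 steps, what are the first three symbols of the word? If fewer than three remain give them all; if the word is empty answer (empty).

101

gen 0: "100100"  (len 6)
gen 1: "0010011"  (len 7)
gen 2: "010011"  (len 6)
gen 3: "10011"  (len 5)
gen 4: "00110100"  (len 8)
gen 5: "0110100"  (len 7)
gen 6: "110100"  (len 6)
gen 7: "10100000"  (len 8)
gen 8: "01000000100"  (len 11)
gen 9: "1000000100"  (len 10)
gen 10: "00000010010"  (len 11)
gen 11: "0000010010"  (len 10)
gen 12: "000010010"  (len 9)
gen 13: "00010010"  (len 8)
gen 14: "0010010"  (len 7)
gen 15: "010010"  (len 6)
gen 16: "10010"  (len 5)
gen 17: "001011"  (len 6)
gen 18: "01011"  (len 5)
gen 19: "1011"  (len 4)
gen 20: "0110100"  (len 7)
gen 21: "110100"  (len 6)
gen 22: "1010010"  (len 7)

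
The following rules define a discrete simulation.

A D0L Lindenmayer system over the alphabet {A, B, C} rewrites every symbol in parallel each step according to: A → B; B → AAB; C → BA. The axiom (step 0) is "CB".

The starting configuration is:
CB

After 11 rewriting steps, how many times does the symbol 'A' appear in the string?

t=0: CB
t=1: BAAAB
t=2: AABBBBAAB
t=3: BBAABAABAABAABBBAAB
t=4: AABAABBBAABBBAABBBAABBBAABAABAABBBAAB
t=5: BBAABBBAABAABAABBBAABAABAABBBAABAABAABBBAABAABAABBBAABBBAABBBAABAABAABBBAAB
t=6: AABAABBBAABAABAABBBAABBBAABBBAABAABAABBBAABBBAABBBAABAABAA…BAABAABAABBBAABAABAABBBAABAABAABBBAABBBAABBBAABAABAABBBAAB  (len 149)
t=7: BBAABBBAABAABAABBBAABBBAABBBAABAABAABBBAABAABAABBBAABAABAA…BAABAABAABBBAABAABAABBBAABAABAABBBAABBBAABBBAABAABAABBBAAB  (len 299)
t=8: AABAABBBAABAABAABBBAABBBAABBBAABAABAABBBAABAABAABBBAABAABA…BAABAABAABBBAABAABAABBBAABAABAABBBAABBBAABBBAABAABAABBBAAB  (len 597)
t=9: BBAABBBAABAABAABBBAABBBAABBBAABAABAABBBAABAABAABBBAABAABAA…BAABAABAABBBAABAABAABBBAABAABAABBBAABBBAABBBAABAABAABBBAAB  (len 1195)
t=10: AABAABBBAABAABAABBBAABBBAABBBAABAABAABBBAABAABAABBBAABAABA…BAABAABAABBBAABAABAABBBAABAABAABBBAABBBAABBBAABAABAABBBAAB  (len 2389)
t=11: BBAABBBAABAABAABBBAABBBAABBBAABAABAABBBAABAABAABBBAABAABAA…BAABAABAABBBAABAABAABBBAABAABAABBBAABBBAABBBAABAABAABBBAAB  (len 4779)

2390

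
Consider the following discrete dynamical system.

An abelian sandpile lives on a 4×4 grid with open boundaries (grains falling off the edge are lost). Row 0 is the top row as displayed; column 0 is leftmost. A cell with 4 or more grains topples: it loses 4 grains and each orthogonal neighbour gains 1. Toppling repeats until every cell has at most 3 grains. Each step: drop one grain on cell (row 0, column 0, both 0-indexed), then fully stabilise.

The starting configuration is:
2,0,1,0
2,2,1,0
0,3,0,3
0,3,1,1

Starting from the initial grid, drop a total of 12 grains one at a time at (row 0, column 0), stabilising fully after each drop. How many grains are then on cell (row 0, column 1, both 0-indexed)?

3

0) 2,0,1,0
2,2,1,0
0,3,0,3
0,3,1,1
1) 3,0,1,0
2,2,1,0
0,3,0,3
0,3,1,1
2) 0,1,1,0
3,2,1,0
0,3,0,3
0,3,1,1
3) 1,1,1,0
3,2,1,0
0,3,0,3
0,3,1,1
4) 2,1,1,0
3,2,1,0
0,3,0,3
0,3,1,1
5) 3,1,1,0
3,2,1,0
0,3,0,3
0,3,1,1
6) 1,2,1,0
0,3,1,0
1,3,0,3
0,3,1,1
7) 2,2,1,0
0,3,1,0
1,3,0,3
0,3,1,1
8) 3,2,1,0
0,3,1,0
1,3,0,3
0,3,1,1
9) 0,3,1,0
1,3,1,0
1,3,0,3
0,3,1,1
10) 1,3,1,0
1,3,1,0
1,3,0,3
0,3,1,1
11) 2,3,1,0
1,3,1,0
1,3,0,3
0,3,1,1
12) 3,3,1,0
1,3,1,0
1,3,0,3
0,3,1,1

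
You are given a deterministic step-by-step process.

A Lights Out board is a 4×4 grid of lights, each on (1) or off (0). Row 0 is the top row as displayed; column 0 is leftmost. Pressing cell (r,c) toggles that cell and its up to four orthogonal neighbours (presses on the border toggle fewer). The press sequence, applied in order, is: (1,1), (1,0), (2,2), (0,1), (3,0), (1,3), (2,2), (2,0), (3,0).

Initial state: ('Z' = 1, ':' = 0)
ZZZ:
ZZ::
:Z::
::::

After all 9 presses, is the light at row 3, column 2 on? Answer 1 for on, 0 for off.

0

0) ZZZ:
ZZ::
:Z::
::::
1) Z:Z:
::Z:
::::
::::
2) ::Z:
ZZZ:
Z:::
::::
3) ::Z:
ZZ::
ZZZZ
::Z:
4) ZZ::
Z:::
ZZZZ
::Z:
5) ZZ::
Z:::
:ZZZ
ZZZ:
6) ZZ:Z
Z:ZZ
:ZZ:
ZZZ:
7) ZZ:Z
Z::Z
:::Z
ZZ::
8) ZZ:Z
:::Z
ZZ:Z
:Z::
9) ZZ:Z
:::Z
:Z:Z
Z:::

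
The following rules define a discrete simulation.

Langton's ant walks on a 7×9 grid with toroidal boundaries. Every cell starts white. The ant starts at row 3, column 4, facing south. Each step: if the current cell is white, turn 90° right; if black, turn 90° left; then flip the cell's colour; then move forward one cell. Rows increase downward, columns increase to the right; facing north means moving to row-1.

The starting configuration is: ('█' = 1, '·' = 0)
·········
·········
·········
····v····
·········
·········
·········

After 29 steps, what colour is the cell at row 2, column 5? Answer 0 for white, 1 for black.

[0] ·········
·········
·········
····v····
·········
·········
·········
[1] ·········
·········
·········
···<█····
·········
·········
·········
[2] ·········
·········
···^·····
···██····
·········
·········
·········
[3] ·········
·········
···█>····
···██····
·········
·········
·········
[4] ·········
·········
···██····
···█v····
·········
·········
·········
[5] ·········
·········
···██····
···█·>···
·········
·········
·········
[6] ·········
·········
···██····
···█·█···
·····v···
·········
·········
[7] ·········
·········
···██····
···█·█···
····<█···
·········
·········
[8] ·········
·········
···██····
···█^█···
····██···
·········
·········
[9] ·········
·········
···██····
···██>···
····██···
·········
·········
[10] ·········
·········
···██^···
···██····
····██···
·········
·········
[11] ·········
·········
···███>··
···██····
····██···
·········
·········
[12] ·········
·········
···████··
···██·v··
····██···
·········
·········
[13] ·········
·········
···████··
···██<█··
····██···
·········
·········
[14] ·········
·········
···██^█··
···████··
····██···
·········
·········
[15] ·········
·········
···█<·█··
···████··
····██···
·········
·········
[16] ·········
·········
···█··█··
···█v██··
····██···
·········
·········
[17] ·········
·········
···█··█··
···█·>█··
····██···
·········
·········
[18] ·········
·········
···█·^█··
···█··█··
····██···
·········
·········
[19] ·········
·········
···█·█>··
···█··█··
····██···
·········
·········
[20] ·········
······^··
···█·█···
···█··█··
····██···
·········
·········
[21] ·········
······█>·
···█·█···
···█··█··
····██···
·········
·········
[22] ·········
······██·
···█·█·v·
···█··█··
····██···
·········
·········
[23] ·········
······██·
···█·█<█·
···█··█··
····██···
·········
·········
[24] ·········
······^█·
···█·███·
···█··█··
····██···
·········
·········
[25] ·········
·····<·█·
···█·███·
···█··█··
····██···
·········
·········
[26] ·····^···
·····█·█·
···█·███·
···█··█··
····██···
·········
·········
[27] ·····█>··
·····█·█·
···█·███·
···█··█··
····██···
·········
·········
[28] ·····██··
·····█v█·
···█·███·
···█··█··
····██···
·········
·········
[29] ·····██··
·····<██·
···█·███·
···█··█··
····██···
·········
·········

1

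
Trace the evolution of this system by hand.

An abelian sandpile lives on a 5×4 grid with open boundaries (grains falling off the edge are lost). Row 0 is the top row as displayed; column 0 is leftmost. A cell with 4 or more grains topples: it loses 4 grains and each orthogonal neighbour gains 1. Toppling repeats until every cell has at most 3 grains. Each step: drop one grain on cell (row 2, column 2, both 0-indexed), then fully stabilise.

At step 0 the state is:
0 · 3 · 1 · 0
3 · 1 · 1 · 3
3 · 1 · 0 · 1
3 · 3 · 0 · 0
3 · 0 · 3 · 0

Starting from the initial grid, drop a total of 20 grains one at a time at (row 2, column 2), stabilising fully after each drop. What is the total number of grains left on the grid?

[0] 0 · 3 · 1 · 0
3 · 1 · 1 · 3
3 · 1 · 0 · 1
3 · 3 · 0 · 0
3 · 0 · 3 · 0
[1] 0 · 3 · 1 · 0
3 · 1 · 1 · 3
3 · 1 · 1 · 1
3 · 3 · 0 · 0
3 · 0 · 3 · 0
[2] 0 · 3 · 1 · 0
3 · 1 · 1 · 3
3 · 1 · 2 · 1
3 · 3 · 0 · 0
3 · 0 · 3 · 0
[3] 0 · 3 · 1 · 0
3 · 1 · 1 · 3
3 · 1 · 3 · 1
3 · 3 · 0 · 0
3 · 0 · 3 · 0
[4] 0 · 3 · 1 · 0
3 · 1 · 2 · 3
3 · 2 · 0 · 2
3 · 3 · 1 · 0
3 · 0 · 3 · 0
[5] 0 · 3 · 1 · 0
3 · 1 · 2 · 3
3 · 2 · 1 · 2
3 · 3 · 1 · 0
3 · 0 · 3 · 0
[6] 0 · 3 · 1 · 0
3 · 1 · 2 · 3
3 · 2 · 2 · 2
3 · 3 · 1 · 0
3 · 0 · 3 · 0
[7] 0 · 3 · 1 · 0
3 · 1 · 2 · 3
3 · 2 · 3 · 2
3 · 3 · 1 · 0
3 · 0 · 3 · 0
[8] 0 · 3 · 1 · 0
3 · 1 · 3 · 3
3 · 3 · 0 · 3
3 · 3 · 2 · 0
3 · 0 · 3 · 0
[9] 0 · 3 · 1 · 0
3 · 1 · 3 · 3
3 · 3 · 1 · 3
3 · 3 · 2 · 0
3 · 0 · 3 · 0
[10] 0 · 3 · 1 · 0
3 · 1 · 3 · 3
3 · 3 · 2 · 3
3 · 3 · 2 · 0
3 · 0 · 3 · 0
[11] 0 · 3 · 1 · 0
3 · 1 · 3 · 3
3 · 3 · 3 · 3
3 · 3 · 2 · 0
3 · 0 · 3 · 0
[12] 2 · 0 · 3 · 1
1 · 2 · 3 · 1
3 · 0 · 1 · 2
2 · 3 · 2 · 2
0 · 3 · 0 · 1
[13] 2 · 0 · 3 · 1
1 · 2 · 3 · 1
3 · 0 · 2 · 2
2 · 3 · 2 · 2
0 · 3 · 0 · 1
[14] 2 · 0 · 3 · 1
1 · 2 · 3 · 1
3 · 0 · 3 · 2
2 · 3 · 2 · 2
0 · 3 · 0 · 1
[15] 2 · 1 · 0 · 2
1 · 3 · 1 · 2
3 · 1 · 1 · 3
2 · 3 · 3 · 2
0 · 3 · 0 · 1
[16] 2 · 1 · 0 · 2
1 · 3 · 1 · 2
3 · 1 · 2 · 3
2 · 3 · 3 · 2
0 · 3 · 0 · 1
[17] 2 · 1 · 0 · 2
1 · 3 · 1 · 2
3 · 1 · 3 · 3
2 · 3 · 3 · 2
0 · 3 · 0 · 1
[18] 2 · 1 · 0 · 2
1 · 3 · 2 · 3
3 · 3 · 2 · 1
3 · 1 · 2 · 0
1 · 0 · 2 · 2
[19] 2 · 1 · 0 · 2
1 · 3 · 2 · 3
3 · 3 · 3 · 1
3 · 1 · 2 · 0
1 · 0 · 2 · 2
[20] 2 · 2 · 1 · 3
3 · 1 · 1 · 0
1 · 2 · 2 · 3
0 · 3 · 3 · 0
2 · 0 · 2 · 2

33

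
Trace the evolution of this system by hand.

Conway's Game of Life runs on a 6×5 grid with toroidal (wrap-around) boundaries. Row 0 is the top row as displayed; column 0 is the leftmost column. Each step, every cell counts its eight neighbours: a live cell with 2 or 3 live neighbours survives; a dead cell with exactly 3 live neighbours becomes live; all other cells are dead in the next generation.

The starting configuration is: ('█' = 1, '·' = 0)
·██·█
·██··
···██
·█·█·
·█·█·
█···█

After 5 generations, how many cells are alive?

6

t=0: ·██·█
·██··
···██
·█·█·
·█·█·
█···█
t=1: ··█·█
·█··█
██·██
█··█·
·█·█·
····█
t=2: ····█
·█···
·█·█·
···█·
█·██·
█·█·█
t=3: ·█·██
█·█··
·····
·█·█·
█·█··
█·█··
t=4: ···██
█████
·██··
·██··
█·███
█·█··
t=5: ·····
·····
····█
····█
█···█
█·█··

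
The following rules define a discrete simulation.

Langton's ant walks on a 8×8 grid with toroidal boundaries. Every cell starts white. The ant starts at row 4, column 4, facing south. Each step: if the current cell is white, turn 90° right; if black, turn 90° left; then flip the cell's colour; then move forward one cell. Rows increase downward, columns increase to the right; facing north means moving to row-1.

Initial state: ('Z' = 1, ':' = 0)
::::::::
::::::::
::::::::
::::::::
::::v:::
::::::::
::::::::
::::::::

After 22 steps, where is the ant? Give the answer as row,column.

t=0: ::::::::
::::::::
::::::::
::::::::
::::v:::
::::::::
::::::::
::::::::
t=1: ::::::::
::::::::
::::::::
::::::::
:::<Z:::
::::::::
::::::::
::::::::
t=2: ::::::::
::::::::
::::::::
:::^::::
:::ZZ:::
::::::::
::::::::
::::::::
t=3: ::::::::
::::::::
::::::::
:::Z>:::
:::ZZ:::
::::::::
::::::::
::::::::
t=4: ::::::::
::::::::
::::::::
:::ZZ:::
:::Zv:::
::::::::
::::::::
::::::::
t=5: ::::::::
::::::::
::::::::
:::ZZ:::
:::Z:>::
::::::::
::::::::
::::::::
t=6: ::::::::
::::::::
::::::::
:::ZZ:::
:::Z:Z::
:::::v::
::::::::
::::::::
t=7: ::::::::
::::::::
::::::::
:::ZZ:::
:::Z:Z::
::::<Z::
::::::::
::::::::
t=8: ::::::::
::::::::
::::::::
:::ZZ:::
:::Z^Z::
::::ZZ::
::::::::
::::::::
t=9: ::::::::
::::::::
::::::::
:::ZZ:::
:::ZZ>::
::::ZZ::
::::::::
::::::::
t=10: ::::::::
::::::::
::::::::
:::ZZ^::
:::ZZ:::
::::ZZ::
::::::::
::::::::
t=11: ::::::::
::::::::
::::::::
:::ZZZ>:
:::ZZ:::
::::ZZ::
::::::::
::::::::
t=12: ::::::::
::::::::
::::::::
:::ZZZZ:
:::ZZ:v:
::::ZZ::
::::::::
::::::::
t=13: ::::::::
::::::::
::::::::
:::ZZZZ:
:::ZZ<Z:
::::ZZ::
::::::::
::::::::
t=14: ::::::::
::::::::
::::::::
:::ZZ^Z:
:::ZZZZ:
::::ZZ::
::::::::
::::::::
t=15: ::::::::
::::::::
::::::::
:::Z<:Z:
:::ZZZZ:
::::ZZ::
::::::::
::::::::
t=16: ::::::::
::::::::
::::::::
:::Z::Z:
:::ZvZZ:
::::ZZ::
::::::::
::::::::
t=17: ::::::::
::::::::
::::::::
:::Z::Z:
:::Z:>Z:
::::ZZ::
::::::::
::::::::
t=18: ::::::::
::::::::
::::::::
:::Z:^Z:
:::Z::Z:
::::ZZ::
::::::::
::::::::
t=19: ::::::::
::::::::
::::::::
:::Z:Z>:
:::Z::Z:
::::ZZ::
::::::::
::::::::
t=20: ::::::::
::::::::
::::::^:
:::Z:Z::
:::Z::Z:
::::ZZ::
::::::::
::::::::
t=21: ::::::::
::::::::
::::::Z>
:::Z:Z::
:::Z::Z:
::::ZZ::
::::::::
::::::::
t=22: ::::::::
::::::::
::::::ZZ
:::Z:Z:v
:::Z::Z:
::::ZZ::
::::::::
::::::::

3,7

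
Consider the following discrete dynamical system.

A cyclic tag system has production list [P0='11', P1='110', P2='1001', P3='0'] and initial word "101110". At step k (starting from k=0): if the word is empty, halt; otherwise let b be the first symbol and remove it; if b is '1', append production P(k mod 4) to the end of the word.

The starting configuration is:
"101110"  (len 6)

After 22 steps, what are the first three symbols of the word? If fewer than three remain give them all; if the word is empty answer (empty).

011

0) "101110"  (len 6)
1) "0111011"  (len 7)
2) "111011"  (len 6)
3) "110111001"  (len 9)
4) "101110010"  (len 9)
5) "0111001011"  (len 10)
6) "111001011"  (len 9)
7) "110010111001"  (len 12)
8) "100101110010"  (len 12)
9) "0010111001011"  (len 13)
10) "010111001011"  (len 12)
11) "10111001011"  (len 11)
12) "01110010110"  (len 11)
13) "1110010110"  (len 10)
14) "110010110110"  (len 12)
15) "100101101101001"  (len 15)
16) "001011011010010"  (len 15)
17) "01011011010010"  (len 14)
18) "1011011010010"  (len 13)
19) "0110110100101001"  (len 16)
20) "110110100101001"  (len 15)
21) "1011010010100111"  (len 16)
22) "011010010100111110"  (len 18)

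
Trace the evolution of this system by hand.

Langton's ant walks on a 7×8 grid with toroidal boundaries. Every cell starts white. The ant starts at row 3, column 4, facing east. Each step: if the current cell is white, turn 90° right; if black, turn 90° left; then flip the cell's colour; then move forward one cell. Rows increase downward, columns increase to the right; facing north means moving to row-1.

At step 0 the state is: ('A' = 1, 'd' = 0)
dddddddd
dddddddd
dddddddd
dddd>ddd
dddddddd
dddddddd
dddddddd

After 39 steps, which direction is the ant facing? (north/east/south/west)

south

[0] dddddddd
dddddddd
dddddddd
dddd>ddd
dddddddd
dddddddd
dddddddd
[1] dddddddd
dddddddd
dddddddd
ddddAddd
ddddvddd
dddddddd
dddddddd
[2] dddddddd
dddddddd
dddddddd
ddddAddd
ddd<Addd
dddddddd
dddddddd
[3] dddddddd
dddddddd
dddddddd
ddd^Addd
dddAAddd
dddddddd
dddddddd
[4] dddddddd
dddddddd
dddddddd
dddA>ddd
dddAAddd
dddddddd
dddddddd
[5] dddddddd
dddddddd
dddd^ddd
dddAdddd
dddAAddd
dddddddd
dddddddd
[6] dddddddd
dddddddd
ddddA>dd
dddAdddd
dddAAddd
dddddddd
dddddddd
[7] dddddddd
dddddddd
ddddAAdd
dddAdvdd
dddAAddd
dddddddd
dddddddd
[8] dddddddd
dddddddd
ddddAAdd
dddA<Add
dddAAddd
dddddddd
dddddddd
[9] dddddddd
dddddddd
dddd^Add
dddAAAdd
dddAAddd
dddddddd
dddddddd
[10] dddddddd
dddddddd
ddd<dAdd
dddAAAdd
dddAAddd
dddddddd
dddddddd
[11] dddddddd
ddd^dddd
dddAdAdd
dddAAAdd
dddAAddd
dddddddd
dddddddd
[12] dddddddd
dddA>ddd
dddAdAdd
dddAAAdd
dddAAddd
dddddddd
dddddddd
[13] dddddddd
dddAAddd
dddAvAdd
dddAAAdd
dddAAddd
dddddddd
dddddddd
[14] dddddddd
dddAAddd
ddd<AAdd
dddAAAdd
dddAAddd
dddddddd
dddddddd
[15] dddddddd
dddAAddd
ddddAAdd
dddvAAdd
dddAAddd
dddddddd
dddddddd
[16] dddddddd
dddAAddd
ddddAAdd
dddd>Add
dddAAddd
dddddddd
dddddddd
[17] dddddddd
dddAAddd
dddd^Add
dddddAdd
dddAAddd
dddddddd
dddddddd
[18] dddddddd
dddAAddd
ddd<dAdd
dddddAdd
dddAAddd
dddddddd
dddddddd
[19] dddddddd
ddd^Addd
dddAdAdd
dddddAdd
dddAAddd
dddddddd
dddddddd
[20] dddddddd
dd<dAddd
dddAdAdd
dddddAdd
dddAAddd
dddddddd
dddddddd
[21] dd^ddddd
ddAdAddd
dddAdAdd
dddddAdd
dddAAddd
dddddddd
dddddddd
[22] ddA>dddd
ddAdAddd
dddAdAdd
dddddAdd
dddAAddd
dddddddd
dddddddd
[23] ddAAdddd
ddAvAddd
dddAdAdd
dddddAdd
dddAAddd
dddddddd
dddddddd
[24] ddAAdddd
dd<AAddd
dddAdAdd
dddddAdd
dddAAddd
dddddddd
dddddddd
[25] ddAAdddd
dddAAddd
ddvAdAdd
dddddAdd
dddAAddd
dddddddd
dddddddd
[26] ddAAdddd
dddAAddd
d<AAdAdd
dddddAdd
dddAAddd
dddddddd
dddddddd
[27] ddAAdddd
d^dAAddd
dAAAdAdd
dddddAdd
dddAAddd
dddddddd
dddddddd
[28] ddAAdddd
dA>AAddd
dAAAdAdd
dddddAdd
dddAAddd
dddddddd
dddddddd
[29] ddAAdddd
dAAAAddd
dAvAdAdd
dddddAdd
dddAAddd
dddddddd
dddddddd
[30] ddAAdddd
dAAAAddd
dAd>dAdd
dddddAdd
dddAAddd
dddddddd
dddddddd
[31] ddAAdddd
dAA^Addd
dAdddAdd
dddddAdd
dddAAddd
dddddddd
dddddddd
[32] ddAAdddd
dA<dAddd
dAdddAdd
dddddAdd
dddAAddd
dddddddd
dddddddd
[33] ddAAdddd
dAddAddd
dAvddAdd
dddddAdd
dddAAddd
dddddddd
dddddddd
[34] ddAAdddd
dAddAddd
d<AddAdd
dddddAdd
dddAAddd
dddddddd
dddddddd
[35] ddAAdddd
dAddAddd
ddAddAdd
dvdddAdd
dddAAddd
dddddddd
dddddddd
[36] ddAAdddd
dAddAddd
ddAddAdd
<AdddAdd
dddAAddd
dddddddd
dddddddd
[37] ddAAdddd
dAddAddd
^dAddAdd
AAdddAdd
dddAAddd
dddddddd
dddddddd
[38] ddAAdddd
dAddAddd
A>AddAdd
AAdddAdd
dddAAddd
dddddddd
dddddddd
[39] ddAAdddd
dAddAddd
AAAddAdd
AvdddAdd
dddAAddd
dddddddd
dddddddd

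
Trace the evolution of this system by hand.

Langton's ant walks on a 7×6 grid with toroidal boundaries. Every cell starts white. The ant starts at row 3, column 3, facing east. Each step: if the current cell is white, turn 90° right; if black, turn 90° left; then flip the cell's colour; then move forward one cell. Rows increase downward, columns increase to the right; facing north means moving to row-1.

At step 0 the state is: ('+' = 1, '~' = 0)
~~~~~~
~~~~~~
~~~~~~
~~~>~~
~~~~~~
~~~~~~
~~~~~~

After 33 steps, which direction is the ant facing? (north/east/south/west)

step 0: ~~~~~~
~~~~~~
~~~~~~
~~~>~~
~~~~~~
~~~~~~
~~~~~~
step 1: ~~~~~~
~~~~~~
~~~~~~
~~~+~~
~~~v~~
~~~~~~
~~~~~~
step 2: ~~~~~~
~~~~~~
~~~~~~
~~~+~~
~~<+~~
~~~~~~
~~~~~~
step 3: ~~~~~~
~~~~~~
~~~~~~
~~^+~~
~~++~~
~~~~~~
~~~~~~
step 4: ~~~~~~
~~~~~~
~~~~~~
~~+>~~
~~++~~
~~~~~~
~~~~~~
step 5: ~~~~~~
~~~~~~
~~~^~~
~~+~~~
~~++~~
~~~~~~
~~~~~~
step 6: ~~~~~~
~~~~~~
~~~+>~
~~+~~~
~~++~~
~~~~~~
~~~~~~
step 7: ~~~~~~
~~~~~~
~~~++~
~~+~v~
~~++~~
~~~~~~
~~~~~~
step 8: ~~~~~~
~~~~~~
~~~++~
~~+<+~
~~++~~
~~~~~~
~~~~~~
step 9: ~~~~~~
~~~~~~
~~~^+~
~~+++~
~~++~~
~~~~~~
~~~~~~
step 10: ~~~~~~
~~~~~~
~~<~+~
~~+++~
~~++~~
~~~~~~
~~~~~~
step 11: ~~~~~~
~~^~~~
~~+~+~
~~+++~
~~++~~
~~~~~~
~~~~~~
step 12: ~~~~~~
~~+>~~
~~+~+~
~~+++~
~~++~~
~~~~~~
~~~~~~
step 13: ~~~~~~
~~++~~
~~+v+~
~~+++~
~~++~~
~~~~~~
~~~~~~
step 14: ~~~~~~
~~++~~
~~<++~
~~+++~
~~++~~
~~~~~~
~~~~~~
step 15: ~~~~~~
~~++~~
~~~++~
~~v++~
~~++~~
~~~~~~
~~~~~~
step 16: ~~~~~~
~~++~~
~~~++~
~~~>+~
~~++~~
~~~~~~
~~~~~~
step 17: ~~~~~~
~~++~~
~~~^+~
~~~~+~
~~++~~
~~~~~~
~~~~~~
step 18: ~~~~~~
~~++~~
~~<~+~
~~~~+~
~~++~~
~~~~~~
~~~~~~
step 19: ~~~~~~
~~^+~~
~~+~+~
~~~~+~
~~++~~
~~~~~~
~~~~~~
step 20: ~~~~~~
~<~+~~
~~+~+~
~~~~+~
~~++~~
~~~~~~
~~~~~~
step 21: ~^~~~~
~+~+~~
~~+~+~
~~~~+~
~~++~~
~~~~~~
~~~~~~
step 22: ~+>~~~
~+~+~~
~~+~+~
~~~~+~
~~++~~
~~~~~~
~~~~~~
step 23: ~++~~~
~+v+~~
~~+~+~
~~~~+~
~~++~~
~~~~~~
~~~~~~
step 24: ~++~~~
~<++~~
~~+~+~
~~~~+~
~~++~~
~~~~~~
~~~~~~
step 25: ~++~~~
~~++~~
~v+~+~
~~~~+~
~~++~~
~~~~~~
~~~~~~
step 26: ~++~~~
~~++~~
<++~+~
~~~~+~
~~++~~
~~~~~~
~~~~~~
step 27: ~++~~~
^~++~~
+++~+~
~~~~+~
~~++~~
~~~~~~
~~~~~~
step 28: ~++~~~
+>++~~
+++~+~
~~~~+~
~~++~~
~~~~~~
~~~~~~
step 29: ~++~~~
++++~~
+v+~+~
~~~~+~
~~++~~
~~~~~~
~~~~~~
step 30: ~++~~~
++++~~
+~>~+~
~~~~+~
~~++~~
~~~~~~
~~~~~~
step 31: ~++~~~
++^+~~
+~~~+~
~~~~+~
~~++~~
~~~~~~
~~~~~~
step 32: ~++~~~
+<~+~~
+~~~+~
~~~~+~
~~++~~
~~~~~~
~~~~~~
step 33: ~++~~~
+~~+~~
+v~~+~
~~~~+~
~~++~~
~~~~~~
~~~~~~

south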